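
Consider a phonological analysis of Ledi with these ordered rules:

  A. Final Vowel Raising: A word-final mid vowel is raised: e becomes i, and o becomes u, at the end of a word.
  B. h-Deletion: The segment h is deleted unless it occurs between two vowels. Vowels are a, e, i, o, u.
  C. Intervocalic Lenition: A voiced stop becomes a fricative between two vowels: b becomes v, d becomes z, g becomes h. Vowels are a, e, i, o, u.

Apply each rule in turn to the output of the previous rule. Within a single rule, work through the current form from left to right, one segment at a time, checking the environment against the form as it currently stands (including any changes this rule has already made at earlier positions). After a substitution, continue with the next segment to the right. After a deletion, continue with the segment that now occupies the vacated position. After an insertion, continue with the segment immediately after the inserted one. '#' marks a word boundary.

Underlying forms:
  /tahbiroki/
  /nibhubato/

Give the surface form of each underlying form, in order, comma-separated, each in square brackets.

/tahbiroki/:
  A Final Vowel Raising: no change — [tahbiroki]
  B h-Deletion: [tahbiroki] → [tabiroki]
  C Intervocalic Lenition: [tabiroki] → [taviroki]
/nibhubato/:
  A Final Vowel Raising: [nibhubato] → [nibhubatu]
  B h-Deletion: [nibhubatu] → [nibubatu]
  C Intervocalic Lenition: [nibubatu] → [nivuvatu]

[taviroki], [nivuvatu]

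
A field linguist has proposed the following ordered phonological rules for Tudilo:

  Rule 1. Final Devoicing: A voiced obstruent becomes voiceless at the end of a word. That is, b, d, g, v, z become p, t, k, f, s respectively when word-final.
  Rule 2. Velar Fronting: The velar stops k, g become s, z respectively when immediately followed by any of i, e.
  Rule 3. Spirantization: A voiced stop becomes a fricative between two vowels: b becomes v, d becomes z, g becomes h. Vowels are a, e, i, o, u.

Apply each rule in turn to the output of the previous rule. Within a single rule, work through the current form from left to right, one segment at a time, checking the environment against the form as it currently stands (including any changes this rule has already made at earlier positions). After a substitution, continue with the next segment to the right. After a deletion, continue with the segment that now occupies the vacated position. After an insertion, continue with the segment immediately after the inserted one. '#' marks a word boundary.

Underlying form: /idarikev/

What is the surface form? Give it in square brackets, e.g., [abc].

[izarisef]

Rule 1 Final Devoicing: [idarikev] → [idarikef]
Rule 2 Velar Fronting: [idarikef] → [idarisef]
Rule 3 Spirantization: [idarisef] → [izarisef]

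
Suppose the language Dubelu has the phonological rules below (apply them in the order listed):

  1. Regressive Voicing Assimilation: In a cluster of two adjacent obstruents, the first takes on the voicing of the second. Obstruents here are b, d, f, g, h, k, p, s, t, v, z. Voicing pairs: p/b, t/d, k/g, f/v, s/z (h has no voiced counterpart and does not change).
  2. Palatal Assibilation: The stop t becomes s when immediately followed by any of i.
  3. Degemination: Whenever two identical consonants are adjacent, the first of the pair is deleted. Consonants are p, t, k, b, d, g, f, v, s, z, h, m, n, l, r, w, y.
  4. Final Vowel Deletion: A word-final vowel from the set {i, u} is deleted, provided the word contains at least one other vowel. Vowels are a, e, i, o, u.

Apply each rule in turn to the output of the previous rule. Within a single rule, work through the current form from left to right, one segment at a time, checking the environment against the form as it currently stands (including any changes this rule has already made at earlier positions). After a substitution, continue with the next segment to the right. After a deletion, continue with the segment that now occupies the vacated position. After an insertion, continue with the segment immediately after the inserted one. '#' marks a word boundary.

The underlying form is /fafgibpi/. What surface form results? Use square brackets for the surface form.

1 Regressive Voicing Assimilation: [fafgibpi] → [favgippi]
2 Palatal Assibilation: no change — [favgippi]
3 Degemination: [favgippi] → [favgipi]
4 Final Vowel Deletion: [favgipi] → [favgip]

[favgip]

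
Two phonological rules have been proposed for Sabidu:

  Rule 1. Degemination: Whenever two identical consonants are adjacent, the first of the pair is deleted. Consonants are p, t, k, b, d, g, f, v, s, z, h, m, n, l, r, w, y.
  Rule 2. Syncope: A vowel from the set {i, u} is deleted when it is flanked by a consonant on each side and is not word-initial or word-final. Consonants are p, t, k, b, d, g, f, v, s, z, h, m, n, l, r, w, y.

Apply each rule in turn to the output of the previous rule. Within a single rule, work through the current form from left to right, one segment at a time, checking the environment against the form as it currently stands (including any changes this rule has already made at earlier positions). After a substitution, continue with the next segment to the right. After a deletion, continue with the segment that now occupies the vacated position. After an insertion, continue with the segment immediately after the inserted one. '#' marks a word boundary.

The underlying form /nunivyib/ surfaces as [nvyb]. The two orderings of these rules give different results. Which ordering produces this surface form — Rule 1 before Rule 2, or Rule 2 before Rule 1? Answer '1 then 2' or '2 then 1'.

2 then 1

Order 1 then 2:
  1 Degemination: no change — [nunivyib]
  2 Syncope: [nunivyib] → [nnvyb]
  result: [nnvyb]
Order 2 then 1:
  2 Syncope: [nunivyib] → [nnvyb]
  1 Degemination: [nnvyb] → [nvyb]
  result: [nvyb]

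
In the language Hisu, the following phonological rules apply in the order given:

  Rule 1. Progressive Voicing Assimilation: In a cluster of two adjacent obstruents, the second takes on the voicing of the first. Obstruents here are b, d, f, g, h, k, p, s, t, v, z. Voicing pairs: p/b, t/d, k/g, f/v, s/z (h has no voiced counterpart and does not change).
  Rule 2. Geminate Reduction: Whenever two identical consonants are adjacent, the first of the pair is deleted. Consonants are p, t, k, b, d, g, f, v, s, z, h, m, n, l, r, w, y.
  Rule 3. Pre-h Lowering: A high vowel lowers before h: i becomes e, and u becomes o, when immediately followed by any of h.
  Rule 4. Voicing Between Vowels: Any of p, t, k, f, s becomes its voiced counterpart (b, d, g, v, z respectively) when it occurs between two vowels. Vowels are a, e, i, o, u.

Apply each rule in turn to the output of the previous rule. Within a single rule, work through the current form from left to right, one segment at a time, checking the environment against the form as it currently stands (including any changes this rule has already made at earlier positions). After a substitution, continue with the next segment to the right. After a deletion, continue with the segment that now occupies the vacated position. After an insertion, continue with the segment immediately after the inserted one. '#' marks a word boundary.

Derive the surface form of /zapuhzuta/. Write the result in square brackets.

Rule 1 Progressive Voicing Assimilation: [zapuhzuta] → [zapuhsuta]
Rule 2 Geminate Reduction: no change — [zapuhsuta]
Rule 3 Pre-h Lowering: [zapuhsuta] → [zapohsuta]
Rule 4 Voicing Between Vowels: [zapohsuta] → [zabohsuda]

[zabohsuda]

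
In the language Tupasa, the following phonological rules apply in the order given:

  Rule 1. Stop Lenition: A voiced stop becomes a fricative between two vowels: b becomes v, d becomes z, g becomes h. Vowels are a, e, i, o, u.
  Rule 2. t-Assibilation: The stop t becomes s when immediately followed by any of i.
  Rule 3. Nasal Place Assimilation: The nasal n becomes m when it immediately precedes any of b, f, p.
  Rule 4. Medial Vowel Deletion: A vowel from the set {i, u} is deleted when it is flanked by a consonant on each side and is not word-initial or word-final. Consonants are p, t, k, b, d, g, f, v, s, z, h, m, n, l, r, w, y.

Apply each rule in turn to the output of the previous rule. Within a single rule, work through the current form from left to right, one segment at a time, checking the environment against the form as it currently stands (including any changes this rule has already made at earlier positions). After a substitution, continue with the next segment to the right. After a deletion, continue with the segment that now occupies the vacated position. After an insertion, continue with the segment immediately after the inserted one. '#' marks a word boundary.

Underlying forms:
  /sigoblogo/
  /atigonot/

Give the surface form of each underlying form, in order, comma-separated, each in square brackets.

/sigoblogo/:
  Rule 1 Stop Lenition: [sigoblogo] → [sihobloho]
  Rule 2 t-Assibilation: no change — [sihobloho]
  Rule 3 Nasal Place Assimilation: no change — [sihobloho]
  Rule 4 Medial Vowel Deletion: [sihobloho] → [shobloho]
/atigonot/:
  Rule 1 Stop Lenition: [atigonot] → [atihonot]
  Rule 2 t-Assibilation: [atihonot] → [asihonot]
  Rule 3 Nasal Place Assimilation: no change — [asihonot]
  Rule 4 Medial Vowel Deletion: [asihonot] → [ashonot]

[shobloho], [ashonot]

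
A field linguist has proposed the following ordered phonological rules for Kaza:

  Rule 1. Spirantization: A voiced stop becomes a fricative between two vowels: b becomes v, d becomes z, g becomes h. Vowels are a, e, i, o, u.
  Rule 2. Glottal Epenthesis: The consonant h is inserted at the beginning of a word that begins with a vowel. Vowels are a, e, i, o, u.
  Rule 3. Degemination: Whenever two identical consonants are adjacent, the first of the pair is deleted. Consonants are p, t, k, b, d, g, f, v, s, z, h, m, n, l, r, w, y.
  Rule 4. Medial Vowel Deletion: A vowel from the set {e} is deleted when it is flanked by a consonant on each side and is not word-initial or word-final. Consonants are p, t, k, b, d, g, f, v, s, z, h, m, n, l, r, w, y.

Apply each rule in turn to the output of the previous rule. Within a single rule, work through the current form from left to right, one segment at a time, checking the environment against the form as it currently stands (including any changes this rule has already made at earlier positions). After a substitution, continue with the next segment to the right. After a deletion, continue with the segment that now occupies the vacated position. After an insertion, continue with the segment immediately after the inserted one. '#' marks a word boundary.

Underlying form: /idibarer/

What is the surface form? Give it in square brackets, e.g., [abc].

Rule 1 Spirantization: [idibarer] → [izivarer]
Rule 2 Glottal Epenthesis: [izivarer] → [hizivarer]
Rule 3 Degemination: no change — [hizivarer]
Rule 4 Medial Vowel Deletion: [hizivarer] → [hizivarr]

[hizivarr]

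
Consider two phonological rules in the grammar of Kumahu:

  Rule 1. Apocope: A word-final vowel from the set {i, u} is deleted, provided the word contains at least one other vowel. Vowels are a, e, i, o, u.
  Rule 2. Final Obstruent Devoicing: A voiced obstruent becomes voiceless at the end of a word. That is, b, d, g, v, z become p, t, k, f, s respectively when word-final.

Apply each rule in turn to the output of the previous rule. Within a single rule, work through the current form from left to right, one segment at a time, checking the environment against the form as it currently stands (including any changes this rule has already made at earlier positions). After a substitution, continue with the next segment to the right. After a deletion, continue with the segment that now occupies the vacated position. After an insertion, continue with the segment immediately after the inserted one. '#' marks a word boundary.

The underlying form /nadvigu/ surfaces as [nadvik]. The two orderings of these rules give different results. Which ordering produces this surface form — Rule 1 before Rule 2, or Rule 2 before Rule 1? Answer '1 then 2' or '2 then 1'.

Order 1 then 2:
  1 Apocope: [nadvigu] → [nadvig]
  2 Final Obstruent Devoicing: [nadvig] → [nadvik]
  result: [nadvik]
Order 2 then 1:
  2 Final Obstruent Devoicing: no change — [nadvigu]
  1 Apocope: [nadvigu] → [nadvig]
  result: [nadvig]

1 then 2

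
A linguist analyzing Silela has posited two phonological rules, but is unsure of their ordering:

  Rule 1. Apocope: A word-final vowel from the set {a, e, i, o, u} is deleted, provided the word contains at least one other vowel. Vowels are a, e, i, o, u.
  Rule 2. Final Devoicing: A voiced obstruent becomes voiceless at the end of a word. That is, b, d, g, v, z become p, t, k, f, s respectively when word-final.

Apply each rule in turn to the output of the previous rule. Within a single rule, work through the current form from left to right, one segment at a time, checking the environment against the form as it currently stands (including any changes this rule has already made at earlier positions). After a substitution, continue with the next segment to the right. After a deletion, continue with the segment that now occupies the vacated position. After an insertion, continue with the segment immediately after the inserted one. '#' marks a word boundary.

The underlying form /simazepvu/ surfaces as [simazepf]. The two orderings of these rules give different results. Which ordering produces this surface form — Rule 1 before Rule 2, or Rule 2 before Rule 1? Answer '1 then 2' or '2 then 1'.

Order 1 then 2:
  1 Apocope: [simazepvu] → [simazepv]
  2 Final Devoicing: [simazepv] → [simazepf]
  result: [simazepf]
Order 2 then 1:
  2 Final Devoicing: no change — [simazepvu]
  1 Apocope: [simazepvu] → [simazepv]
  result: [simazepv]

1 then 2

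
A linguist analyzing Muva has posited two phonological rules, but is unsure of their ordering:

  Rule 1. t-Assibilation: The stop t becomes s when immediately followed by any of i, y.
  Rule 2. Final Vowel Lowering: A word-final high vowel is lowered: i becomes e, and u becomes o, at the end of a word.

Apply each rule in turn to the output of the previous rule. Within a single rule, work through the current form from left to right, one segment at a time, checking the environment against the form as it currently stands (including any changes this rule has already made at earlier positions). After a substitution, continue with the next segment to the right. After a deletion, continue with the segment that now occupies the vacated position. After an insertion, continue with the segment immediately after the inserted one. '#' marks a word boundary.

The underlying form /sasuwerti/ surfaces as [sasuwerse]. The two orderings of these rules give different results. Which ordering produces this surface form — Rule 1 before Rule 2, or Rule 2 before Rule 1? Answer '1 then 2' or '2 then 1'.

1 then 2

Order 1 then 2:
  1 t-Assibilation: [sasuwerti] → [sasuwersi]
  2 Final Vowel Lowering: [sasuwersi] → [sasuwerse]
  result: [sasuwerse]
Order 2 then 1:
  2 Final Vowel Lowering: [sasuwerti] → [sasuwerte]
  1 t-Assibilation: no change — [sasuwerte]
  result: [sasuwerte]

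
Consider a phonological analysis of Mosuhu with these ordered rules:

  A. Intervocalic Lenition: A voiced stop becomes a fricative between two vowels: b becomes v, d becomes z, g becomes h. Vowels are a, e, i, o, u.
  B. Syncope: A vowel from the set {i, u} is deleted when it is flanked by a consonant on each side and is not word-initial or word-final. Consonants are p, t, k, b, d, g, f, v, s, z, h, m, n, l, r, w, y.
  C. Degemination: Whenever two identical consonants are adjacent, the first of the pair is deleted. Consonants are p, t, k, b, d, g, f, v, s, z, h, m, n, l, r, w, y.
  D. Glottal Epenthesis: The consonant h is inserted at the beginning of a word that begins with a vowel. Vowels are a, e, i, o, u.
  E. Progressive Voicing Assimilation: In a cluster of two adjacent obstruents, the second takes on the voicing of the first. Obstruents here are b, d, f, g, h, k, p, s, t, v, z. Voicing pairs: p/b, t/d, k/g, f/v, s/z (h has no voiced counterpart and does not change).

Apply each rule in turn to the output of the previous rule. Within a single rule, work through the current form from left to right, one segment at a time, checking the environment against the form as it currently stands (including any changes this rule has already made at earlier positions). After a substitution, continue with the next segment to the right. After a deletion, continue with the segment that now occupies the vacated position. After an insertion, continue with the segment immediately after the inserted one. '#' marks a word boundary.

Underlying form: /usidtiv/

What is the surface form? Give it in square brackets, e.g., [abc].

A Intervocalic Lenition: no change — [usidtiv]
B Syncope: [usidtiv] → [usdtv]
C Degemination: no change — [usdtv]
D Glottal Epenthesis: [usdtv] → [husdtv]
E Progressive Voicing Assimilation: [husdtv] → [husttf]

[husttf]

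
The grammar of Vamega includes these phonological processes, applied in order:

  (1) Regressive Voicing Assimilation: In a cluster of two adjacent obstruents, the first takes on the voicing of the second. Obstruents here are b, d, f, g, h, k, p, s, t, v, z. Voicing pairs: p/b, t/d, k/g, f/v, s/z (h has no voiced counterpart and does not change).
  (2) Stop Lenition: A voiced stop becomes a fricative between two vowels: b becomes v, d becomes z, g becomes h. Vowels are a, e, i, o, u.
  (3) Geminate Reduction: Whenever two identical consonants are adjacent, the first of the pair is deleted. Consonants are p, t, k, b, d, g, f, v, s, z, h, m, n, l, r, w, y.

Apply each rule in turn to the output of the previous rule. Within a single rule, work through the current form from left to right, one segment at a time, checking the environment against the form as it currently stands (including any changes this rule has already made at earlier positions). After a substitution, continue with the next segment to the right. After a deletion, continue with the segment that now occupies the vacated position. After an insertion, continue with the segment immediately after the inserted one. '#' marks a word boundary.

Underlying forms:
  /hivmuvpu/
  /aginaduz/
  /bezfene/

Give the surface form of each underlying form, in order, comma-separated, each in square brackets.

[hivmufpu], [ahinazuz], [besfene]

/hivmuvpu/:
  (1) Regressive Voicing Assimilation: [hivmuvpu] → [hivmufpu]
  (2) Stop Lenition: no change — [hivmufpu]
  (3) Geminate Reduction: no change — [hivmufpu]
/aginaduz/:
  (1) Regressive Voicing Assimilation: no change — [aginaduz]
  (2) Stop Lenition: [aginaduz] → [ahinazuz]
  (3) Geminate Reduction: no change — [ahinazuz]
/bezfene/:
  (1) Regressive Voicing Assimilation: [bezfene] → [besfene]
  (2) Stop Lenition: no change — [besfene]
  (3) Geminate Reduction: no change — [besfene]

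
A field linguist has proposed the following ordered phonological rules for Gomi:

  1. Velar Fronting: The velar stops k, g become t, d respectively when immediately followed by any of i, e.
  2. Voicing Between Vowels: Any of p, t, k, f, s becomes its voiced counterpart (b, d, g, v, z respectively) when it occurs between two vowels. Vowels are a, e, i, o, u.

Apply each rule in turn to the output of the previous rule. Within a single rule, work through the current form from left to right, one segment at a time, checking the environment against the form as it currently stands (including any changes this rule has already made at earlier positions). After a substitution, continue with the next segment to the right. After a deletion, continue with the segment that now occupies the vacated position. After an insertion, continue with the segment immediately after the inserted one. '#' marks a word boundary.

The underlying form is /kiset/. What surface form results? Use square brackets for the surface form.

[tizet]

1 Velar Fronting: [kiset] → [tiset]
2 Voicing Between Vowels: [tiset] → [tizet]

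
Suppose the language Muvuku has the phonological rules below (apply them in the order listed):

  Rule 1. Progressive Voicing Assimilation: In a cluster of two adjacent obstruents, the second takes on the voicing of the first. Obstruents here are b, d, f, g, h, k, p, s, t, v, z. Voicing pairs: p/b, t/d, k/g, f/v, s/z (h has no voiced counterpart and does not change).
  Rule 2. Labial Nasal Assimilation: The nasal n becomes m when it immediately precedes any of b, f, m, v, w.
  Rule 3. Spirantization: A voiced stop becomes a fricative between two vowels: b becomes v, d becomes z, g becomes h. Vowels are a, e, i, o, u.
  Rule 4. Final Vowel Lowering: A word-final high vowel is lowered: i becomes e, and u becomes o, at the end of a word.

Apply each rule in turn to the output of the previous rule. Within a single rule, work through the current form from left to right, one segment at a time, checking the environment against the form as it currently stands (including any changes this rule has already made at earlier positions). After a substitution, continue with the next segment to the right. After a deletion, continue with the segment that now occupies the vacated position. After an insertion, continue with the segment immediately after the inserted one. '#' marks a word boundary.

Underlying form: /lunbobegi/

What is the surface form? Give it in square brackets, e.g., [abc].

Rule 1 Progressive Voicing Assimilation: no change — [lunbobegi]
Rule 2 Labial Nasal Assimilation: [lunbobegi] → [lumbobegi]
Rule 3 Spirantization: [lumbobegi] → [lumbovehi]
Rule 4 Final Vowel Lowering: [lumbovehi] → [lumbovehe]

[lumbovehe]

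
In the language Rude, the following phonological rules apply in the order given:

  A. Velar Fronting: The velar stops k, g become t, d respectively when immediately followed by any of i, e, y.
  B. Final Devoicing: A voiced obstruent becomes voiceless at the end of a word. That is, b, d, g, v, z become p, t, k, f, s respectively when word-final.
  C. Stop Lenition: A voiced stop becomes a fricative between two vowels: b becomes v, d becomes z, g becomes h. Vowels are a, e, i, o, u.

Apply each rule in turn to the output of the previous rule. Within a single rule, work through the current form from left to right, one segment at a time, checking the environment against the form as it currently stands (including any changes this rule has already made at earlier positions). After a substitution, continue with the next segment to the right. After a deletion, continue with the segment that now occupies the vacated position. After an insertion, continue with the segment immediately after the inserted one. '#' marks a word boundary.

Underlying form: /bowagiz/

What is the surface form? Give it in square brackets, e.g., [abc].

[bowazis]

A Velar Fronting: [bowagiz] → [bowadiz]
B Final Devoicing: [bowadiz] → [bowadis]
C Stop Lenition: [bowadis] → [bowazis]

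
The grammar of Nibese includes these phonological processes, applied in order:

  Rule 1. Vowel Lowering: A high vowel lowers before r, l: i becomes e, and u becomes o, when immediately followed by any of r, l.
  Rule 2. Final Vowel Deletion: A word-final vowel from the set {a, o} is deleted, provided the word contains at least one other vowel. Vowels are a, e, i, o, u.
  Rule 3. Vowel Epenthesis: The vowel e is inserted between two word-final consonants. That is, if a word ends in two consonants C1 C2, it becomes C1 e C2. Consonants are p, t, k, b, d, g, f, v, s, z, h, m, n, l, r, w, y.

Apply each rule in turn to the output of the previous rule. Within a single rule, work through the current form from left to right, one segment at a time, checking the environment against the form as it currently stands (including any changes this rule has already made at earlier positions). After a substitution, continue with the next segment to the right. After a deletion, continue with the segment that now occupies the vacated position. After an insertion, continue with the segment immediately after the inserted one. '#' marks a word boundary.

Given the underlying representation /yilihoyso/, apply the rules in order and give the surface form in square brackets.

[yelihoyes]

Rule 1 Vowel Lowering: [yilihoyso] → [yelihoyso]
Rule 2 Final Vowel Deletion: [yelihoyso] → [yelihoys]
Rule 3 Vowel Epenthesis: [yelihoys] → [yelihoyes]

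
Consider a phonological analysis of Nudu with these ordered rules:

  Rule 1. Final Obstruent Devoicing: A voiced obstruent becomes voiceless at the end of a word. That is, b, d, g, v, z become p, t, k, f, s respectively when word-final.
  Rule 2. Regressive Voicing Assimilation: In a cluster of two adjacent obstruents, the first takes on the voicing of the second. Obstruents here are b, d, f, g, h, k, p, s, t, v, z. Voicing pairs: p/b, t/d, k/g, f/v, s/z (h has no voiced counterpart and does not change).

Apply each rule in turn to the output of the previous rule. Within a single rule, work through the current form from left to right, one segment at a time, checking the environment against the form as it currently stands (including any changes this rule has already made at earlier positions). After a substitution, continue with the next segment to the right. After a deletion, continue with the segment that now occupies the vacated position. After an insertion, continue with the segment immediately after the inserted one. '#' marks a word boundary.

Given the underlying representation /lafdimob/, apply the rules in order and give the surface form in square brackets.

[lavdimop]

Rule 1 Final Obstruent Devoicing: [lafdimob] → [lafdimop]
Rule 2 Regressive Voicing Assimilation: [lafdimop] → [lavdimop]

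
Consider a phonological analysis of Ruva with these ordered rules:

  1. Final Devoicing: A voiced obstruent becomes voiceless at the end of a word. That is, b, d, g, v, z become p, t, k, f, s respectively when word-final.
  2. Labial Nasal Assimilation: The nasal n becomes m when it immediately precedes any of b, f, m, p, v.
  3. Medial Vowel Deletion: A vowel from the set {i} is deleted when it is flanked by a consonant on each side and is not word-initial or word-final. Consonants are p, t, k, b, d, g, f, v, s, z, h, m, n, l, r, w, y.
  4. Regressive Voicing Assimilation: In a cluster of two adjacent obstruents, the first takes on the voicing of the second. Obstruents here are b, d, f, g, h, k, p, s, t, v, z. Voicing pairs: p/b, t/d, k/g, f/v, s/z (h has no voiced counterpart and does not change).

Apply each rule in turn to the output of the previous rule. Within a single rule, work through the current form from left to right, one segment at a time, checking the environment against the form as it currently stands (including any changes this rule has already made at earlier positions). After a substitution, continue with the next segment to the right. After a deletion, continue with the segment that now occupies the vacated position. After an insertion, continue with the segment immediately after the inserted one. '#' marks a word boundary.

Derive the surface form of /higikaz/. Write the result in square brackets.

1 Final Devoicing: [higikaz] → [higikas]
2 Labial Nasal Assimilation: no change — [higikas]
3 Medial Vowel Deletion: [higikas] → [hgkas]
4 Regressive Voicing Assimilation: [hgkas] → [hkkas]

[hkkas]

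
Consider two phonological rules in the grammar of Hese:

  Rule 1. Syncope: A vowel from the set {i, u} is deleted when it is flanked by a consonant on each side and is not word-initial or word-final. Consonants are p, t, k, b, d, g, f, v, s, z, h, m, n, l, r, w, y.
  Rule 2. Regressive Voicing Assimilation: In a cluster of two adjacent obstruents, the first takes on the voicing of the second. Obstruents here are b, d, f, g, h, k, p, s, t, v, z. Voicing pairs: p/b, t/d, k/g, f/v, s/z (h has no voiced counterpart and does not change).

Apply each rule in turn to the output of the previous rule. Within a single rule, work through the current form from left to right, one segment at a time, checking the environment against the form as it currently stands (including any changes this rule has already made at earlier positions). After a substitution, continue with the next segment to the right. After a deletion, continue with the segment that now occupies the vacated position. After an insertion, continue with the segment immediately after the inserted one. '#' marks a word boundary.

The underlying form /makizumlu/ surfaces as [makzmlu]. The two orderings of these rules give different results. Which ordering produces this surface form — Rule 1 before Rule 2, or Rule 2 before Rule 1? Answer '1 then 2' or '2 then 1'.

Order 1 then 2:
  1 Syncope: [makizumlu] → [makzmlu]
  2 Regressive Voicing Assimilation: [makzmlu] → [magzmlu]
  result: [magzmlu]
Order 2 then 1:
  2 Regressive Voicing Assimilation: no change — [makizumlu]
  1 Syncope: [makizumlu] → [makzmlu]
  result: [makzmlu]

2 then 1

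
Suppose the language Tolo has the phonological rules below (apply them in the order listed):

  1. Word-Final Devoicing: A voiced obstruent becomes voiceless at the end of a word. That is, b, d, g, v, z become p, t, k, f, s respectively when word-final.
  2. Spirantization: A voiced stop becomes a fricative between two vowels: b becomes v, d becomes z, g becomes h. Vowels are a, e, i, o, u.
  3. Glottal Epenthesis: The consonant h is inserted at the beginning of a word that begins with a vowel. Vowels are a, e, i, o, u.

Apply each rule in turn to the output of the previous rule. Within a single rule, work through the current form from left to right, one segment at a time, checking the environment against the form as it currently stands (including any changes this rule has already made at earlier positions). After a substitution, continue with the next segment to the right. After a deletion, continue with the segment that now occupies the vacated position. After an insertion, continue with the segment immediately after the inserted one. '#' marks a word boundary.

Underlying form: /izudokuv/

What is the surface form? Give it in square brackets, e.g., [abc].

1 Word-Final Devoicing: [izudokuv] → [izudokuf]
2 Spirantization: [izudokuf] → [izuzokuf]
3 Glottal Epenthesis: [izuzokuf] → [hizuzokuf]

[hizuzokuf]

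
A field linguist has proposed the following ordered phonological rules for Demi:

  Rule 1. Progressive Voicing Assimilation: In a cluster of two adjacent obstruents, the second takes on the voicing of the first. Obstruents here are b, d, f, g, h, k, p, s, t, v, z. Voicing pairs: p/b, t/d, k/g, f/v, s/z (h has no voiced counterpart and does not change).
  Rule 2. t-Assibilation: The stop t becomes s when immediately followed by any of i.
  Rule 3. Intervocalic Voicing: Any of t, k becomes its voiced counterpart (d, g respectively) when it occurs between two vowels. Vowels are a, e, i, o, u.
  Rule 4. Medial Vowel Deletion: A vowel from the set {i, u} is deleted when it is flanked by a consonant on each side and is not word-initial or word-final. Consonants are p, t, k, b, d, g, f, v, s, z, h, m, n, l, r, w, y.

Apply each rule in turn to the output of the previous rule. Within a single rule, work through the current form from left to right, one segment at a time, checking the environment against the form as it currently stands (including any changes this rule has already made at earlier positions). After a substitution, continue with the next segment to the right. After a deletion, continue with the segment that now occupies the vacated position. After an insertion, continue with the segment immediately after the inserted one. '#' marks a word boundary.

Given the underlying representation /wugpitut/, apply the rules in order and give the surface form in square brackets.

Rule 1 Progressive Voicing Assimilation: [wugpitut] → [wugbitut]
Rule 2 t-Assibilation: no change — [wugbitut]
Rule 3 Intervocalic Voicing: [wugbitut] → [wugbidut]
Rule 4 Medial Vowel Deletion: [wugbidut] → [wgbdt]

[wgbdt]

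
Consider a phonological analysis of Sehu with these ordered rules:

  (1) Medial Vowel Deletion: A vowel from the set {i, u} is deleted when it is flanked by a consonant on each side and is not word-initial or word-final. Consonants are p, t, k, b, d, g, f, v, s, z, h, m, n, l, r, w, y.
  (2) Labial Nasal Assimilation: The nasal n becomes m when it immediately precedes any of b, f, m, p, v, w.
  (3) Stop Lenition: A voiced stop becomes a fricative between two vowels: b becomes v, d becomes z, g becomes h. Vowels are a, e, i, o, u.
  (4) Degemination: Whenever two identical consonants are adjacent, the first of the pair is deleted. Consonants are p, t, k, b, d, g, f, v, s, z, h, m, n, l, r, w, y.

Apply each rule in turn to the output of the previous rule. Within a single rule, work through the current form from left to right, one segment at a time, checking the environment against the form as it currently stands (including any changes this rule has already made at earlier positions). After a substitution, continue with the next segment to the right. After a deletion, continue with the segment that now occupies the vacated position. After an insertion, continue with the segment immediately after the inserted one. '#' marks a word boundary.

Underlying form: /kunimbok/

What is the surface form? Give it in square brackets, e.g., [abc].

[kmbok]

(1) Medial Vowel Deletion: [kunimbok] → [knmbok]
(2) Labial Nasal Assimilation: [knmbok] → [kmmbok]
(3) Stop Lenition: no change — [kmmbok]
(4) Degemination: [kmmbok] → [kmbok]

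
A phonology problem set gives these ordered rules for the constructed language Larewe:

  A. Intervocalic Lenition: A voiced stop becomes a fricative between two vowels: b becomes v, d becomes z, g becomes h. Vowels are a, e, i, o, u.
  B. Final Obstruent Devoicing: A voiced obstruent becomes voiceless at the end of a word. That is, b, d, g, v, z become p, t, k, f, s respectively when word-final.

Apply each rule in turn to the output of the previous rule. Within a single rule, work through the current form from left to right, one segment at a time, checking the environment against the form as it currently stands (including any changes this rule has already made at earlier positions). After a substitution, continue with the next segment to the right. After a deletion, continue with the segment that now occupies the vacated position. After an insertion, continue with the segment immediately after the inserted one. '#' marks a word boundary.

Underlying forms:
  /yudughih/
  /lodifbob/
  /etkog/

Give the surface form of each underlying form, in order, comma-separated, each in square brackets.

[yuzughih], [lozifbop], [etkok]

/yudughih/:
  A Intervocalic Lenition: [yudughih] → [yuzughih]
  B Final Obstruent Devoicing: no change — [yuzughih]
/lodifbob/:
  A Intervocalic Lenition: [lodifbob] → [lozifbob]
  B Final Obstruent Devoicing: [lozifbob] → [lozifbop]
/etkog/:
  A Intervocalic Lenition: no change — [etkog]
  B Final Obstruent Devoicing: [etkog] → [etkok]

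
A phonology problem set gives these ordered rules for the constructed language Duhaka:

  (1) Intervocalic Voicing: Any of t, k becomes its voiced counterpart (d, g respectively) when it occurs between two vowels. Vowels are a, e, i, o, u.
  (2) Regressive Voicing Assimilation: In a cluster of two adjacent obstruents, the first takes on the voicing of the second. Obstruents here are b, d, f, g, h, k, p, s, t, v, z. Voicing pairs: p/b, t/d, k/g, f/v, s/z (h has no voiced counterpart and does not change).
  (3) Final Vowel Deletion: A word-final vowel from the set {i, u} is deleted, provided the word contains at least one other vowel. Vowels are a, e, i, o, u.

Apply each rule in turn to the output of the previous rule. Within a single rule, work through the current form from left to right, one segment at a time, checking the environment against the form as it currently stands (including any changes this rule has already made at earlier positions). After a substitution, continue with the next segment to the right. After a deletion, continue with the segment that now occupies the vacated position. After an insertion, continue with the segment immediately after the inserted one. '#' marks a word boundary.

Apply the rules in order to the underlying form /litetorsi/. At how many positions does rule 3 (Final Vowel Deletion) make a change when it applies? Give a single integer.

1

(1) Intervocalic Voicing: [litetorsi] → [lidedorsi]
(2) Regressive Voicing Assimilation: no change — [lidedorsi]
(3) Final Vowel Deletion: [lidedorsi] → [lidedors]
Rule 3 changed 1 position(s).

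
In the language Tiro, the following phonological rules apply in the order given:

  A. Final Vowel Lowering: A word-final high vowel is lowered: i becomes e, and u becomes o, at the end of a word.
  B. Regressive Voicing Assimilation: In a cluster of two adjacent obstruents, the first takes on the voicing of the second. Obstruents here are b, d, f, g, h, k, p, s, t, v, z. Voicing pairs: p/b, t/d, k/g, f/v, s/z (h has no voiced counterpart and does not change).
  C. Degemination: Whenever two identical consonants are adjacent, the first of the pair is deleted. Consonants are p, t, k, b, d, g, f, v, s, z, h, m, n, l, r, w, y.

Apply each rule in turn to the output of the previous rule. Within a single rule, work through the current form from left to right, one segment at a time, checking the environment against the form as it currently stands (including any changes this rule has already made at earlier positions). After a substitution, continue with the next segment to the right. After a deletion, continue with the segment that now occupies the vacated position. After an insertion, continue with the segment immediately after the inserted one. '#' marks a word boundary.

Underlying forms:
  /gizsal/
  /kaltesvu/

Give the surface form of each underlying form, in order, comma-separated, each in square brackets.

/gizsal/:
  A Final Vowel Lowering: no change — [gizsal]
  B Regressive Voicing Assimilation: [gizsal] → [gissal]
  C Degemination: [gissal] → [gisal]
/kaltesvu/:
  A Final Vowel Lowering: [kaltesvu] → [kaltesvo]
  B Regressive Voicing Assimilation: [kaltesvo] → [kaltezvo]
  C Degemination: no change — [kaltezvo]

[gisal], [kaltezvo]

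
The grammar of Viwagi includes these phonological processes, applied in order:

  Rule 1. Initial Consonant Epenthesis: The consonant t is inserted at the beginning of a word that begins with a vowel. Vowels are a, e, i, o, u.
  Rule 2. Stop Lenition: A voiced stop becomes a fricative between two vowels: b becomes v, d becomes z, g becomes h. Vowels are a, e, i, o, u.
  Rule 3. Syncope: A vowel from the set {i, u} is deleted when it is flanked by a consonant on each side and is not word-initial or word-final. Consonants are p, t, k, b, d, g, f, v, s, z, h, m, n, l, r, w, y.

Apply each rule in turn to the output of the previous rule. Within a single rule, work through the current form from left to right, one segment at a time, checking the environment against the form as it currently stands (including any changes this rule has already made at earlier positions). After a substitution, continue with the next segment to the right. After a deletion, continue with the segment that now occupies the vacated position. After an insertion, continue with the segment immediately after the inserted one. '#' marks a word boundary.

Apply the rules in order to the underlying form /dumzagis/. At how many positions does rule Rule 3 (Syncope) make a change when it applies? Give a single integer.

2

Rule 1 Initial Consonant Epenthesis: no change — [dumzagis]
Rule 2 Stop Lenition: [dumzagis] → [dumzahis]
Rule 3 Syncope: [dumzahis] → [dmzahs]
Rule Rule 3 changed 2 position(s).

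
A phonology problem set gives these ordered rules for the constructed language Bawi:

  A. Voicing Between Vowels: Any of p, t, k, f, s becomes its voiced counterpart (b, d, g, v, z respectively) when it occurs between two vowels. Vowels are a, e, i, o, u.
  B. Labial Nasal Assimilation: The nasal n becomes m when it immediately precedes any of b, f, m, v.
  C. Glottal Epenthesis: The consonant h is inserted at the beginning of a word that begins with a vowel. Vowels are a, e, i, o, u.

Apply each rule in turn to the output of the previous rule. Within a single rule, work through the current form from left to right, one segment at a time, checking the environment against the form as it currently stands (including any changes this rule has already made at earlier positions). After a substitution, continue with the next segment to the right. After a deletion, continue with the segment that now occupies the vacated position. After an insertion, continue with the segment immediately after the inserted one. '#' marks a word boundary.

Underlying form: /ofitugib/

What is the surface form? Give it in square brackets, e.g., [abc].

A Voicing Between Vowels: [ofitugib] → [ovidugib]
B Labial Nasal Assimilation: no change — [ovidugib]
C Glottal Epenthesis: [ovidugib] → [hovidugib]

[hovidugib]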